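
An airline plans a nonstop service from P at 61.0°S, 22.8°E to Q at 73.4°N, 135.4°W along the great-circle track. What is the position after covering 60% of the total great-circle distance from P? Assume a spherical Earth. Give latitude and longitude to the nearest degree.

≈ 35°N, 7°W

The haversine formula gives a central angle δ ≈ 2.883 rad (165.2°) between the endpoints.
Interpolate at f = 0.60 with slerp weights a = sin((1−f)δ)/sin δ ≈ 3.575, b = sin(fδ)/sin δ ≈ 3.862.
p = a·p₁ + b·p₂ ≈ (0.812, -0.103, 0.574); φ = arcsin(p_z) ≈ 35.03°, λ = atan2(p_y, p_x) ≈ -7.23°.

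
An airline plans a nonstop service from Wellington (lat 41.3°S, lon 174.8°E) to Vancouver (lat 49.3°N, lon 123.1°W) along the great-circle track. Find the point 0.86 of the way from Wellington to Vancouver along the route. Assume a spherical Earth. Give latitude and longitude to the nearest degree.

≈ lat 38°N, lon 136°W

The haversine formula gives a central angle δ ≈ 1.845 rad (105.7°) between the endpoints.
Interpolate at f = 0.86 with slerp weights a = sin((1−f)δ)/sin δ ≈ 0.265, b = sin(fδ)/sin δ ≈ 1.039.
p = a·p₁ + b·p₂ ≈ (-0.569, -0.549, 0.612); φ = arcsin(p_z) ≈ 37.76°, λ = atan2(p_y, p_x) ≈ -135.98°.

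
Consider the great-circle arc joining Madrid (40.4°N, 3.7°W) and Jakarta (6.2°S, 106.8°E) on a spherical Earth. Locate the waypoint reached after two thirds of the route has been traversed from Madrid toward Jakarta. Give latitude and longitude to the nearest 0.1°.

≈ 17.4°N, 78.6°E

Write both endpoints as unit vectors p₁, p₂ with components (cos φ cos λ, cos φ sin λ, sin φ).
The central angle between the endpoints is δ = arccos(p₁·p₂) ≈ 1.913 rad (109.6°).
Interpolate at f = 2/3 with slerp weights a = sin((1−f)δ)/sin δ ≈ 0.632, b = sin(fδ)/sin δ ≈ 1.015.
p = a·p₁ + b·p₂ ≈ (0.188, 0.935, 0.300); φ = arcsin(p_z) ≈ 17.44°, λ = atan2(p_y, p_x) ≈ 78.61°.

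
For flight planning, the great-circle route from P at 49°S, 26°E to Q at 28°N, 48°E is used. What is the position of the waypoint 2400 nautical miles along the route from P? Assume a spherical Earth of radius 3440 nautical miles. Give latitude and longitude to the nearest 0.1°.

Convert each endpoint to a unit vector on the sphere (x = cos φ cos λ, y = cos φ sin λ, z = sin φ).
The central angle between the endpoints is δ = arccos(p₁·p₂) ≈ 1.387 rad (79.5°). The total great-circle distance is δ·R ≈ 1.387 × 3440 ≈ 4771 nmi, so the target fraction is f = 2400/4771 ≈ 0.503.
Interpolate at f ≈ 0.503 with slerp weights a = sin((1−f)δ)/sin δ ≈ 0.647, b = sin(fδ)/sin δ ≈ 0.653.
p = a·p₁ + b·p₂ ≈ (0.768, 0.615, -0.181); φ = arcsin(p_z) ≈ -10.45°, λ = atan2(p_y, p_x) ≈ 38.70°.

≈ 10.5°S, 38.7°E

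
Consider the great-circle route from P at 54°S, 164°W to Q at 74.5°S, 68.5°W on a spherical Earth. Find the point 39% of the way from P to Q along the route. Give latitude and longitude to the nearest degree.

≈ 67°S, 147°W

Convert each endpoint to a unit vector on the sphere (x = cos φ cos λ, y = cos φ sin λ, z = sin φ).
The central angle between the endpoints is δ = arccos(p₁·p₂) ≈ 0.700 rad (40.1°).
Interpolate at f = 0.39 with slerp weights a = sin((1−f)δ)/sin δ ≈ 0.643, b = sin(fδ)/sin δ ≈ 0.419.
p = a·p₁ + b·p₂ ≈ (-0.322, -0.208, -0.923); φ = arcsin(p_z) ≈ -67.44°, λ = atan2(p_y, p_x) ≈ -147.13°.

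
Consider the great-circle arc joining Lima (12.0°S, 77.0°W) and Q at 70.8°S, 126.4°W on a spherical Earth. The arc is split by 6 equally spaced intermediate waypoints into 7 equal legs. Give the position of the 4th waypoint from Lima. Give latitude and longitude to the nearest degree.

≈ 48°S, 91°W

Write both endpoints as unit vectors p₁, p₂ with components (cos φ cos λ, cos φ sin λ, sin φ).
The central angle between the endpoints is δ = arccos(p₁·p₂) ≈ 1.153 rad (66.1°).
Interpolate at f = 4/7 with slerp weights a = sin((1−f)δ)/sin δ ≈ 0.519, b = sin(fδ)/sin δ ≈ 0.670.
p = a·p₁ + b·p₂ ≈ (-0.017, -0.672, -0.740); φ = arcsin(p_z) ≈ -47.77°, λ = atan2(p_y, p_x) ≈ -91.41°.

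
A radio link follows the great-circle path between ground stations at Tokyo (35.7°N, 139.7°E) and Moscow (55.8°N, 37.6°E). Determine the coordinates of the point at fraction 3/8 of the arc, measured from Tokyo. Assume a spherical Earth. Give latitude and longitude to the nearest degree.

≈ (54°N, 114°E)

Write both endpoints as unit vectors p₁, p₂ with components (cos φ cos λ, cos φ sin λ, sin φ).
The central angle between the endpoints is δ = arccos(p₁·p₂) ≈ 1.173 rad (67.2°).
Interpolate at f = 3/8 with slerp weights a = sin((1−f)δ)/sin δ ≈ 0.726, b = sin(fδ)/sin δ ≈ 0.462.
p = a·p₁ + b·p₂ ≈ (-0.244, 0.540, 0.806); φ = arcsin(p_z) ≈ 53.68°, λ = atan2(p_y, p_x) ≈ 114.32°.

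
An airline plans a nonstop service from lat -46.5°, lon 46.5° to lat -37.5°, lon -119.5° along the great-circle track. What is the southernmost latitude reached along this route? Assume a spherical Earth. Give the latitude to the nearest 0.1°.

The great circle lies in the plane with unit normal n̂ = (p₁ × p₂)/|p₁ × p₂|.
Here n̂_z ≈ -0.133; the vertex latitude is φ_max = arccos|n̂_z| ≈ 82.4°.

≈ -82.4°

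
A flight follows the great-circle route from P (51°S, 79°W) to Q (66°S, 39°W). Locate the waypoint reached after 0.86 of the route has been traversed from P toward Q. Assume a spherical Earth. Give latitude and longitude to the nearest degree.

Write both endpoints as unit vectors p₁, p₂ with components (cos φ cos λ, cos φ sin λ, sin φ).
The central angle between the endpoints is δ = arccos(p₁·p₂) ≈ 0.437 rad (25.0°).
Interpolate at f = 0.86 with slerp weights a = sin((1−f)δ)/sin δ ≈ 0.144, b = sin(fδ)/sin δ ≈ 0.867.
p = a·p₁ + b·p₂ ≈ (0.291, -0.311, -0.905); φ = arcsin(p_z) ≈ -64.76°, λ = atan2(p_y, p_x) ≈ -46.88°.

≈ (65°S, 47°W)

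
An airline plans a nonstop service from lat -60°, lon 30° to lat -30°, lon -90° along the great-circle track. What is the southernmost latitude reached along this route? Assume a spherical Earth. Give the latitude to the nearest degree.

≈ -67°

The great circle lies in the plane with unit normal n̂ = (p₁ × p₂)/|p₁ × p₂|.
Here n̂_z ≈ -0.384; the vertex latitude is φ_max = arccos|n̂_z| ≈ 67.4°.
Check via Clairaut: cos φ_max = |cos φ₁| · sin C = cos(60.0°)·sin(129.8°) ≈ 0.384, again giving ≈ 67.4°.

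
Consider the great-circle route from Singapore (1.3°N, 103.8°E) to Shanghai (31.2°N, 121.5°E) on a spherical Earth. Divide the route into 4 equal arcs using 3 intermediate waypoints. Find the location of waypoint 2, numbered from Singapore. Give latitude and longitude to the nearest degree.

≈ (16°N, 112°E)

Write both endpoints as unit vectors p₁, p₂ with components (cos φ cos λ, cos φ sin λ, sin φ).
The central angle between the endpoints is δ = arccos(p₁·p₂) ≈ 0.598 rad (34.3°).
Interpolate at f = 2/4 with slerp weights a = sin((1−f)δ)/sin δ ≈ 0.523, b = sin(fδ)/sin δ ≈ 0.523.
p = a·p₁ + b·p₂ ≈ (-0.359, 0.890, 0.283); φ = arcsin(p_z) ≈ 16.43°, λ = atan2(p_y, p_x) ≈ 111.96°.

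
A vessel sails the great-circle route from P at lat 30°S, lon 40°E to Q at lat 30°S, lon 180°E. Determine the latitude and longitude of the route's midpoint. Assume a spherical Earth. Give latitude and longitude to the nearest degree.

≈ lat 59°S, lon 110°E

From cos δ = sin φ₁ sin φ₂ + cos φ₁ cos φ₂ cos Δλ, the central angle is δ ≈ 1.901 rad (108.9°).
Interpolate at f = 1/2 with slerp weights a = sin((1−f)δ)/sin δ ≈ 0.860, b = sin(fδ)/sin δ ≈ 0.860.
p = a·p₁ + b·p₂ ≈ (-0.174, 0.479, -0.860); φ = arcsin(p_z) ≈ -59.36°, λ = atan2(p_y, p_x) ≈ 110.00°.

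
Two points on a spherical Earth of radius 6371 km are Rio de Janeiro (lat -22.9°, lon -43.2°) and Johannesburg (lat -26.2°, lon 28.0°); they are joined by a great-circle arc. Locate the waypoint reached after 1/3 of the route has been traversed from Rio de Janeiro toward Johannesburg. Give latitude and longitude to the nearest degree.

Convert each endpoint to a unit vector on the sphere (x = cos φ cos λ, y = cos φ sin λ, z = sin φ).
The central angle between the endpoints is δ = arccos(p₁·p₂) ≈ 1.117 rad (64.0°).
Interpolate at f = 1/3 with slerp weights a = sin((1−f)δ)/sin δ ≈ 0.754, b = sin(fδ)/sin δ ≈ 0.405.
p = a·p₁ + b·p₂ ≈ (0.827, -0.305, -0.472); φ = arcsin(p_z) ≈ -28.17°, λ = atan2(p_y, p_x) ≈ -20.24°.

≈ lat -28°, lon -20°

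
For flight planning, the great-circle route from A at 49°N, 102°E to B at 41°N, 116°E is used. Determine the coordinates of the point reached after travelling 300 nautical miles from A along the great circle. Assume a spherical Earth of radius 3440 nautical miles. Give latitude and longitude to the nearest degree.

≈ 46°N, 108°E

From cos δ = sin φ₁ sin φ₂ + cos φ₁ cos φ₂ cos Δλ, the central angle is δ ≈ 0.222 rad (12.7°). The total great-circle distance is δ·R ≈ 0.222 × 3440 ≈ 762 nmi, so the target fraction is f = 300/762 ≈ 0.394.
Interpolate at f ≈ 0.394 with slerp weights a = sin((1−f)δ)/sin δ ≈ 0.609, b = sin(fδ)/sin δ ≈ 0.396.
p = a·p₁ + b·p₂ ≈ (-0.214, 0.660, 0.720); φ = arcsin(p_z) ≈ 46.06°, λ = atan2(p_y, p_x) ≈ 107.99°.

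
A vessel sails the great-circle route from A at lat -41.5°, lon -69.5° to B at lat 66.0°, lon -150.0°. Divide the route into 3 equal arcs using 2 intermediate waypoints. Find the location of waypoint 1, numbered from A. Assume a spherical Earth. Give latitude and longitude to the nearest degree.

≈ lat -4°, lon -88°

Write both endpoints as unit vectors p₁, p₂ with components (cos φ cos λ, cos φ sin λ, sin φ).
The central angle between the endpoints is δ = arccos(p₁·p₂) ≈ 2.159 rad (123.7°).
Interpolate at f = 1/3 with slerp weights a = sin((1−f)δ)/sin δ ≈ 1.192, b = sin(fδ)/sin δ ≈ 0.792.
p = a·p₁ + b·p₂ ≈ (0.033, -0.997, -0.066); φ = arcsin(p_z) ≈ -3.77°, λ = atan2(p_y, p_x) ≈ -88.08°.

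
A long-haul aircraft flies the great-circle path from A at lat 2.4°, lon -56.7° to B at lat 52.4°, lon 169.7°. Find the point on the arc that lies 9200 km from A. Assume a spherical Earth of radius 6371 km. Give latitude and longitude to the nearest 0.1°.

≈ lat 61.1°, lon -136.0°

From cos δ = sin φ₁ sin φ₂ + cos φ₁ cos φ₂ cos Δλ, the central angle is δ ≈ 1.968 rad (112.8°). The total great-circle distance is δ·R ≈ 1.968 × 6371 ≈ 12541 km, so the target fraction is f = 9200/12541 ≈ 0.734.
Interpolate at f ≈ 0.734 with slerp weights a = sin((1−f)δ)/sin δ ≈ 0.543, b = sin(fδ)/sin δ ≈ 1.076.
p = a·p₁ + b·p₂ ≈ (-0.348, -0.336, 0.875); φ = arcsin(p_z) ≈ 61.07°, λ = atan2(p_y, p_x) ≈ -136.00°.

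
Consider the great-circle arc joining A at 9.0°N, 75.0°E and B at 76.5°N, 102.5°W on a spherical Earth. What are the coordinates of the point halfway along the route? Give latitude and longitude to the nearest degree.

≈ 56°N, 74°E

Write both endpoints as unit vectors p₁, p₂ with components (cos φ cos λ, cos φ sin λ, sin φ).
The central angle between the endpoints is δ = arccos(p₁·p₂) ≈ 1.649 rad (94.5°).
Interpolate at f = 1/2 with slerp weights a = sin((1−f)δ)/sin δ ≈ 0.737, b = sin(fδ)/sin δ ≈ 0.737.
p = a·p₁ + b·p₂ ≈ (0.151, 0.535, 0.831); φ = arcsin(p_z) ≈ 56.24°, λ = atan2(p_y, p_x) ≈ 74.23°.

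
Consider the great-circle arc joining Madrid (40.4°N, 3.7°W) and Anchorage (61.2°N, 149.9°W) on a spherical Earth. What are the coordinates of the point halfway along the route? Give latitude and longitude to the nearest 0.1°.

≈ (73.6°N, 40.3°W)

Write both endpoints as unit vectors p₁, p₂ with components (cos φ cos λ, cos φ sin λ, sin φ).
The central angle between the endpoints is δ = arccos(p₁·p₂) ≈ 1.305 rad (74.7°).
Interpolate at f = 1/2 with slerp weights a = sin((1−f)δ)/sin δ ≈ 0.629, b = sin(fδ)/sin δ ≈ 0.629.
p = a·p₁ + b·p₂ ≈ (0.216, -0.183, 0.959); φ = arcsin(p_z) ≈ 73.56°, λ = atan2(p_y, p_x) ≈ -40.27°.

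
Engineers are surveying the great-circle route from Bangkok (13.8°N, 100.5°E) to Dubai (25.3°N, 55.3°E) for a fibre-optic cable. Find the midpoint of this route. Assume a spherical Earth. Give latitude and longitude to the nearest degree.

≈ 21°N, 79°E

Convert each endpoint to a unit vector on the sphere (x = cos φ cos λ, y = cos φ sin λ, z = sin φ).
The central angle between the endpoints is δ = arccos(p₁·p₂) ≈ 0.766 rad (43.9°).
Interpolate at f = 1/2 with slerp weights a = sin((1−f)δ)/sin δ ≈ 0.539, b = sin(fδ)/sin δ ≈ 0.539.
p = a·p₁ + b·p₂ ≈ (0.182, 0.915, 0.359); φ = arcsin(p_z) ≈ 21.04°, λ = atan2(p_y, p_x) ≈ 78.75°.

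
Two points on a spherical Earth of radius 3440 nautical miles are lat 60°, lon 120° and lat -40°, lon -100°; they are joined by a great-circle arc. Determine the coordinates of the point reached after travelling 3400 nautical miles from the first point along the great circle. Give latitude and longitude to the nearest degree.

Convert each endpoint to a unit vector on the sphere (x = cos φ cos λ, y = cos φ sin λ, z = sin φ).
The central angle between the endpoints is δ = arccos(p₁·p₂) ≈ 2.587 rad (148.2°). The total great-circle distance is δ·R ≈ 2.587 × 3440 ≈ 8899 nmi, so the target fraction is f = 3400/8899 ≈ 0.382.
Interpolate at f ≈ 0.382 with slerp weights a = sin((1−f)δ)/sin δ ≈ 1.898, b = sin(fδ)/sin δ ≈ 1.586.
p = a·p₁ + b·p₂ ≈ (-0.685, -0.374, 0.624); φ = arcsin(p_z) ≈ 38.64°, λ = atan2(p_y, p_x) ≈ -151.36°.

≈ lat 39°, lon -151°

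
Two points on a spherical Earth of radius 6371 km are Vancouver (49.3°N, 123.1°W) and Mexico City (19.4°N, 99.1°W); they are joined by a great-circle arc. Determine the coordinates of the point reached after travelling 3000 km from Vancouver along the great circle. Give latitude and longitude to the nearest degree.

Convert each endpoint to a unit vector on the sphere (x = cos φ cos λ, y = cos φ sin λ, z = sin φ).
The central angle between the endpoints is δ = arccos(p₁·p₂) ≈ 0.620 rad (35.5°). The total great-circle distance is δ·R ≈ 0.620 × 6371 ≈ 3952 km, so the target fraction is f = 3000/3952 ≈ 0.759.
Interpolate at f ≈ 0.759 with slerp weights a = sin((1−f)δ)/sin δ ≈ 0.256, b = sin(fδ)/sin δ ≈ 0.781.
p = a·p₁ + b·p₂ ≈ (-0.208, -0.867, 0.453); φ = arcsin(p_z) ≈ 26.96°, λ = atan2(p_y, p_x) ≈ -103.47°.

≈ (27°N, 103°W)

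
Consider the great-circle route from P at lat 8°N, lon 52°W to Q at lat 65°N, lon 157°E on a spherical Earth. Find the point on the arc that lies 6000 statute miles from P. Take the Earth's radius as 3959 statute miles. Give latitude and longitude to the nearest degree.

Write both endpoints as unit vectors p₁, p₂ with components (cos φ cos λ, cos φ sin λ, sin φ).
The central angle between the endpoints is δ = arccos(p₁·p₂) ≈ 1.813 rad (103.9°). The total great-circle distance is δ·R ≈ 1.813 × 3959 ≈ 7178 mi, so the target fraction is f = 6000/7178 ≈ 0.836.
Interpolate at f ≈ 0.836 with slerp weights a = sin((1−f)δ)/sin δ ≈ 0.302, b = sin(fδ)/sin δ ≈ 1.029.
p = a·p₁ + b·p₂ ≈ (-0.216, -0.066, 0.974); φ = arcsin(p_z) ≈ 76.95°, λ = atan2(p_y, p_x) ≈ -163.06°.

≈ lat 77°N, lon 163°W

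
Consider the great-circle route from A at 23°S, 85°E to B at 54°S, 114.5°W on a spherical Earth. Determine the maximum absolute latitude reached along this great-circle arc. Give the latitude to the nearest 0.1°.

≈ 79.4°S

The great circle lies in the plane with unit normal n̂ = (p₁ × p₂)/|p₁ × p₂|.
Here n̂_z ≈ +0.184; the vertex latitude is φ_max = arccos|n̂_z| ≈ 79.4°.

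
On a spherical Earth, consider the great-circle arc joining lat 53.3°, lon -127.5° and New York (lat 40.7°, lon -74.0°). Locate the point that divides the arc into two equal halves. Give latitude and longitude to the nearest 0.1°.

≈ lat 50.2°, lon -97.3°

Write both endpoints as unit vectors p₁, p₂ with components (cos φ cos λ, cos φ sin λ, sin φ).
The central angle between the endpoints is δ = arccos(p₁·p₂) ≈ 0.656 rad (37.6°).
Interpolate at f = 1/2 with slerp weights a = sin((1−f)δ)/sin δ ≈ 0.528, b = sin(fδ)/sin δ ≈ 0.528.
p = a·p₁ + b·p₂ ≈ (-0.082, -0.635, 0.768); φ = arcsin(p_z) ≈ 50.17°, λ = atan2(p_y, p_x) ≈ -97.33°.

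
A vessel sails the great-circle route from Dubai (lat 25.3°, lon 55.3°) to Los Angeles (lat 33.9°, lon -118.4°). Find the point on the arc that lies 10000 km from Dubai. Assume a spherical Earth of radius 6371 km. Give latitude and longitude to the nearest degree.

The haversine formula gives a central angle δ ≈ 2.103 rad (120.5°) between the endpoints. The total great-circle distance is δ·R ≈ 2.103 × 6371 ≈ 13399 km, so the target fraction is f = 10000/13399 ≈ 0.746.
Interpolate at f ≈ 0.746 with slerp weights a = sin((1−f)δ)/sin δ ≈ 0.590, b = sin(fδ)/sin δ ≈ 1.161.
p = a·p₁ + b·p₂ ≈ (-0.154, -0.409, 0.900); φ = arcsin(p_z) ≈ 64.10°, λ = atan2(p_y, p_x) ≈ -110.70°.

≈ lat 64°, lon -111°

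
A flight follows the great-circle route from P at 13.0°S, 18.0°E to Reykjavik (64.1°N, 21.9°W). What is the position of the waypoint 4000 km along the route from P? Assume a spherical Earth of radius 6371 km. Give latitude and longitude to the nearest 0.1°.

≈ 21.5°N, 7.7°E

From cos δ = sin φ₁ sin φ₂ + cos φ₁ cos φ₂ cos Δλ, the central angle is δ ≈ 1.446 rad (82.9°). The total great-circle distance is δ·R ≈ 1.446 × 6371 ≈ 9215 km, so the target fraction is f = 4000/9215 ≈ 0.434.
Interpolate at f ≈ 0.434 with slerp weights a = sin((1−f)δ)/sin δ ≈ 0.736, b = sin(fδ)/sin δ ≈ 0.592.
p = a·p₁ + b·p₂ ≈ (0.922, 0.125, 0.367); φ = arcsin(p_z) ≈ 21.53°, λ = atan2(p_y, p_x) ≈ 7.73°.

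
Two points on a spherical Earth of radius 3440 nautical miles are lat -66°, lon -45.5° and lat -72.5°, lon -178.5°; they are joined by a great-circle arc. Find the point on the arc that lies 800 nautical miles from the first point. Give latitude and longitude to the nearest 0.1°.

Write both endpoints as unit vectors p₁, p₂ with components (cos φ cos λ, cos φ sin λ, sin φ).
The central angle between the endpoints is δ = arccos(p₁·p₂) ≈ 0.663 rad (38.0°). The total great-circle distance is δ·R ≈ 0.663 × 3440 ≈ 2282 nmi, so the target fraction is f = 800/2282 ≈ 0.351.
Interpolate at f ≈ 0.351 with slerp weights a = sin((1−f)δ)/sin δ ≈ 0.678, b = sin(fδ)/sin δ ≈ 0.374.
p = a·p₁ + b·p₂ ≈ (0.081, -0.200, -0.977); φ = arcsin(p_z) ≈ -77.56°, λ = atan2(p_y, p_x) ≈ -67.96°.

≈ lat -77.6°, lon -68.0°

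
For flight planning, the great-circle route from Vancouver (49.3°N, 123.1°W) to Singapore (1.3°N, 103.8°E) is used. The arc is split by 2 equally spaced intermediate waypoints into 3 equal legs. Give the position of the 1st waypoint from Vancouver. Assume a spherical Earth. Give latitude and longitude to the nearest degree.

Convert each endpoint to a unit vector on the sphere (x = cos φ cos λ, y = cos φ sin λ, z = sin φ).
The central angle between the endpoints is δ = arccos(p₁·p₂) ≈ 2.013 rad (115.4°).
Interpolate at f = 1/3 with slerp weights a = sin((1−f)δ)/sin δ ≈ 1.078, b = sin(fδ)/sin δ ≈ 0.688.
p = a·p₁ + b·p₂ ≈ (-0.548, 0.079, 0.833); φ = arcsin(p_z) ≈ 56.38°, λ = atan2(p_y, p_x) ≈ 171.76°.

≈ 56°N, 172°E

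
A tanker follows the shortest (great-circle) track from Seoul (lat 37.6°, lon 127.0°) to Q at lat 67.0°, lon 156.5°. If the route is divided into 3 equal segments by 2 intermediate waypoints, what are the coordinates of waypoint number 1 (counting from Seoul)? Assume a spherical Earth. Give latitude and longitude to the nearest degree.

≈ lat 48°, lon 133°

Convert each endpoint to a unit vector on the sphere (x = cos φ cos λ, y = cos φ sin λ, z = sin φ).
The central angle between the endpoints is δ = arccos(p₁·p₂) ≈ 0.590 rad (33.8°).
Interpolate at f = 1/3 with slerp weights a = sin((1−f)δ)/sin δ ≈ 0.689, b = sin(fδ)/sin δ ≈ 0.351.
p = a·p₁ + b·p₂ ≈ (-0.454, 0.491, 0.744); φ = arcsin(p_z) ≈ 48.04°, λ = atan2(p_y, p_x) ≈ 132.80°.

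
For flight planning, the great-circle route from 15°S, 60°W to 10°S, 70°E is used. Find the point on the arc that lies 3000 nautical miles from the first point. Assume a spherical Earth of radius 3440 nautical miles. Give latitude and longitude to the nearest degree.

Convert each endpoint to a unit vector on the sphere (x = cos φ cos λ, y = cos φ sin λ, z = sin φ).
The central angle between the endpoints is δ = arccos(p₁·p₂) ≈ 2.173 rad (124.5°). The total great-circle distance is δ·R ≈ 2.173 × 3440 ≈ 7475 nmi, so the target fraction is f = 3000/7475 ≈ 0.401.
Interpolate at f ≈ 0.401 with slerp weights a = sin((1−f)δ)/sin δ ≈ 1.170, b = sin(fδ)/sin δ ≈ 0.929.
p = a·p₁ + b·p₂ ≈ (0.878, -0.119, -0.464); φ = arcsin(p_z) ≈ -27.65°, λ = atan2(p_y, p_x) ≈ -7.69°.

≈ 28°S, 8°W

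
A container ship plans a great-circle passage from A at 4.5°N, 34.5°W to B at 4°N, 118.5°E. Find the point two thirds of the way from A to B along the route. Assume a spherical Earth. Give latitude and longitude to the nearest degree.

From cos δ = sin φ₁ sin φ₂ + cos φ₁ cos φ₂ cos Δλ, the central angle is δ ≈ 2.648 rad (151.7°).
Interpolate at f = 2/3 with slerp weights a = sin((1−f)δ)/sin δ ≈ 1.630, b = sin(fδ)/sin δ ≈ 2.071.
p = a·p₁ + b·p₂ ≈ (0.354, 0.895, 0.272); φ = arcsin(p_z) ≈ 15.80°, λ = atan2(p_y, p_x) ≈ 68.43°.

≈ 16°N, 68°E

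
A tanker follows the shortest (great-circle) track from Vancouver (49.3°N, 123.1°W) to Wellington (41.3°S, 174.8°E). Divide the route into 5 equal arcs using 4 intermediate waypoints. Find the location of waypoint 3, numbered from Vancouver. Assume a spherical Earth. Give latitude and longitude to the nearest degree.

≈ 5°S, 161°W

Convert each endpoint to a unit vector on the sphere (x = cos φ cos λ, y = cos φ sin λ, z = sin φ).
The central angle between the endpoints is δ = arccos(p₁·p₂) ≈ 1.845 rad (105.7°).
Interpolate at f = 3/5 with slerp weights a = sin((1−f)δ)/sin δ ≈ 0.699, b = sin(fδ)/sin δ ≈ 0.929.
p = a·p₁ + b·p₂ ≈ (-0.944, -0.319, -0.083); φ = arcsin(p_z) ≈ -4.78°, λ = atan2(p_y, p_x) ≈ -161.35°.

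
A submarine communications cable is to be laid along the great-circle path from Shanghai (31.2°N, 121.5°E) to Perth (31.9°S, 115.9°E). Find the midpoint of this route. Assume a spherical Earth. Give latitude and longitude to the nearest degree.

≈ 0°N, 119°E

Convert each endpoint to a unit vector on the sphere (x = cos φ cos λ, y = cos φ sin λ, z = sin φ).
The central angle between the endpoints is δ = arccos(p₁·p₂) ≈ 1.105 rad (63.3°).
Interpolate at f = 1/2 with slerp weights a = sin((1−f)δ)/sin δ ≈ 0.587, b = sin(fδ)/sin δ ≈ 0.587.
p = a·p₁ + b·p₂ ≈ (-0.480, 0.877, -0.006); φ = arcsin(p_z) ≈ -0.35°, λ = atan2(p_y, p_x) ≈ 118.71°.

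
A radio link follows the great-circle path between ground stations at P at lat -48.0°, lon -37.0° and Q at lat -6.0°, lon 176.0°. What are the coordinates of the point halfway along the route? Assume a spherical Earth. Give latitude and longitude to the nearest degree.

≈ lat -56°, lon -144°

Write both endpoints as unit vectors p₁, p₂ with components (cos φ cos λ, cos φ sin λ, sin φ).
The central angle between the endpoints is δ = arccos(p₁·p₂) ≈ 2.072 rad (118.7°).
Interpolate at f = 1/2 with slerp weights a = sin((1−f)δ)/sin δ ≈ 0.981, b = sin(fδ)/sin δ ≈ 0.981.
p = a·p₁ + b·p₂ ≈ (-0.449, -0.327, -0.832); φ = arcsin(p_z) ≈ -56.26°, λ = atan2(p_y, p_x) ≈ -143.94°.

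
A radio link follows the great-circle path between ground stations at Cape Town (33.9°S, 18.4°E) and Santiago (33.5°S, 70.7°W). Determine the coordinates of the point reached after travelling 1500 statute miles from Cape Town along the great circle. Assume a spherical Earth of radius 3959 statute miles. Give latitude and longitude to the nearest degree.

≈ 42°S, 7°W

Write both endpoints as unit vectors p₁, p₂ with components (cos φ cos λ, cos φ sin λ, sin φ).
The central angle between the endpoints is δ = arccos(p₁·p₂) ≈ 1.246 rad (71.4°). The total great-circle distance is δ·R ≈ 1.246 × 3959 ≈ 4935 mi, so the target fraction is f = 1500/4935 ≈ 0.304.
Interpolate at f ≈ 0.304 with slerp weights a = sin((1−f)δ)/sin δ ≈ 0.805, b = sin(fδ)/sin δ ≈ 0.390.
p = a·p₁ + b·p₂ ≈ (0.741, -0.096, -0.664); φ = arcsin(p_z) ≈ -41.62°, λ = atan2(p_y, p_x) ≈ -7.40°.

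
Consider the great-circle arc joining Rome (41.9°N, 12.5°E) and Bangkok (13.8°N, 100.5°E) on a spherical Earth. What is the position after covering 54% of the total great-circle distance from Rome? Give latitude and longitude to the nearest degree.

≈ (35°N, 67°E)

Convert each endpoint to a unit vector on the sphere (x = cos φ cos λ, y = cos φ sin λ, z = sin φ).
The central angle between the endpoints is δ = arccos(p₁·p₂) ≈ 1.385 rad (79.4°).
Interpolate at f = 0.54 with slerp weights a = sin((1−f)δ)/sin δ ≈ 0.605, b = sin(fδ)/sin δ ≈ 0.692.
p = a·p₁ + b·p₂ ≈ (0.317, 0.758, 0.569); φ = arcsin(p_z) ≈ 34.70°, λ = atan2(p_y, p_x) ≈ 67.29°.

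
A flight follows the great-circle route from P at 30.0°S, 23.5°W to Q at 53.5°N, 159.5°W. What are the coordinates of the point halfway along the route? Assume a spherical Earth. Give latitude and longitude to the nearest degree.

≈ 27°N, 67°W

From cos δ = sin φ₁ sin φ₂ + cos φ₁ cos φ₂ cos Δλ, the central angle is δ ≈ 2.454 rad (140.6°).
Interpolate at f = 1/2 with slerp weights a = sin((1−f)δ)/sin δ ≈ 1.482, b = sin(fδ)/sin δ ≈ 1.482.
p = a·p₁ + b·p₂ ≈ (0.351, -0.821, 0.450); φ = arcsin(p_z) ≈ 26.77°, λ = atan2(p_y, p_x) ≈ -66.82°.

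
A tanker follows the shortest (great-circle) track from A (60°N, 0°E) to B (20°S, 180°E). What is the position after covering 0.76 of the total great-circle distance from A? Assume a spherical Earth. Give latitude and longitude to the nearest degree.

Convert each endpoint to a unit vector on the sphere (x = cos φ cos λ, y = cos φ sin λ, z = sin φ).
The central angle between the endpoints is δ = arccos(p₁·p₂) ≈ 2.443 rad (140.0°).
Interpolate at f = 0.76 with slerp weights a = sin((1−f)δ)/sin δ ≈ 0.861, b = sin(fδ)/sin δ ≈ 1.492.
p = a·p₁ + b·p₂ ≈ (-0.972, -0.000, 0.235); φ = arcsin(p_z) ≈ 13.60°, λ = atan2(p_y, p_x) ≈ -180.00°.

≈ (14°N, 180°E)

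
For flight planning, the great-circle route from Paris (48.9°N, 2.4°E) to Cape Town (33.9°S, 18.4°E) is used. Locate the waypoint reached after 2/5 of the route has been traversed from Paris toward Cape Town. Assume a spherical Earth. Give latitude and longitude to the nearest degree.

The haversine formula gives a central angle δ ≈ 1.466 rad (84.0°) between the endpoints.
Interpolate at f = 2/5 with slerp weights a = sin((1−f)δ)/sin δ ≈ 0.775, b = sin(fδ)/sin δ ≈ 0.557.
p = a·p₁ + b·p₂ ≈ (0.947, 0.167, 0.274); φ = arcsin(p_z) ≈ 15.87°, λ = atan2(p_y, p_x) ≈ 10.01°.

≈ 16°N, 10°E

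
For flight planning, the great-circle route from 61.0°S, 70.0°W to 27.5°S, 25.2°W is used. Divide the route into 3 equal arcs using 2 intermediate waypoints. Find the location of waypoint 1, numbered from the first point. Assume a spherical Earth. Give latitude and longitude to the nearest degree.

The haversine formula gives a central angle δ ≈ 0.783 rad (44.8°) between the endpoints.
Interpolate at f = 1/3 with slerp weights a = sin((1−f)δ)/sin δ ≈ 0.707, b = sin(fδ)/sin δ ≈ 0.366.
p = a·p₁ + b·p₂ ≈ (0.411, -0.460, -0.787); φ = arcsin(p_z) ≈ -51.91°, λ = atan2(p_y, p_x) ≈ -48.24°.

≈ 52°S, 48°W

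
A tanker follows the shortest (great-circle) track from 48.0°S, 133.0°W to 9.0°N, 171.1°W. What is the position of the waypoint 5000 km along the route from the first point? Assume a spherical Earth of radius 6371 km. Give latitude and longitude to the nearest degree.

≈ 10°S, 162°W

Convert each endpoint to a unit vector on the sphere (x = cos φ cos λ, y = cos φ sin λ, z = sin φ).
The central angle between the endpoints is δ = arccos(p₁·p₂) ≈ 1.155 rad (66.2°). The total great-circle distance is δ·R ≈ 1.155 × 6371 ≈ 7359 km, so the target fraction is f = 5000/7359 ≈ 0.679.
Interpolate at f ≈ 0.679 with slerp weights a = sin((1−f)δ)/sin δ ≈ 0.396, b = sin(fδ)/sin δ ≈ 0.772.
p = a·p₁ + b·p₂ ≈ (-0.934, -0.312, -0.173); φ = arcsin(p_z) ≈ -9.97°, λ = atan2(p_y, p_x) ≈ -161.55°.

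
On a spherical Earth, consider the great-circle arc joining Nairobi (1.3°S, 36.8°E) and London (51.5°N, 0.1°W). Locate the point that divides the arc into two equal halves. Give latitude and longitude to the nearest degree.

≈ (26°N, 23°E)

Write both endpoints as unit vectors p₁, p₂ with components (cos φ cos λ, cos φ sin λ, sin φ).
The central angle between the endpoints is δ = arccos(p₁·p₂) ≈ 1.070 rad (61.3°).
Interpolate at f = 1/2 with slerp weights a = sin((1−f)δ)/sin δ ≈ 0.581, b = sin(fδ)/sin δ ≈ 0.581.
p = a·p₁ + b·p₂ ≈ (0.827, 0.347, 0.442); φ = arcsin(p_z) ≈ 26.21°, λ = atan2(p_y, p_x) ≈ 22.79°.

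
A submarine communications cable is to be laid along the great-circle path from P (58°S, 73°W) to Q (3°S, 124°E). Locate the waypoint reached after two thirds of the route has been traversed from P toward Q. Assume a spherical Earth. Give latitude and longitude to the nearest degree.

Write both endpoints as unit vectors p₁, p₂ with components (cos φ cos λ, cos φ sin λ, sin φ).
The central angle between the endpoints is δ = arccos(p₁·p₂) ≈ 2.051 rad (117.5°).
Interpolate at f = 2/3 with slerp weights a = sin((1−f)δ)/sin δ ≈ 0.712, b = sin(fδ)/sin δ ≈ 1.104.
p = a·p₁ + b·p₂ ≈ (-0.506, 0.553, -0.662); φ = arcsin(p_z) ≈ -41.42°, λ = atan2(p_y, p_x) ≈ 132.46°.

≈ (41°S, 132°E)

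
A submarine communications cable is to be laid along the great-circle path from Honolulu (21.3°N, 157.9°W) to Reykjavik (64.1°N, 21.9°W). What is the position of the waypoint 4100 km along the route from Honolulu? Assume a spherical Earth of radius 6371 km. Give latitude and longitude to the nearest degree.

Convert each endpoint to a unit vector on the sphere (x = cos φ cos λ, y = cos φ sin λ, z = sin φ).
The central angle between the endpoints is δ = arccos(p₁·p₂) ≈ 1.537 rad (88.1°). The total great-circle distance is δ·R ≈ 1.537 × 6371 ≈ 9791 km, so the target fraction is f = 4100/9791 ≈ 0.419.
Interpolate at f ≈ 0.419 with slerp weights a = sin((1−f)δ)/sin δ ≈ 0.780, b = sin(fδ)/sin δ ≈ 0.600.
p = a·p₁ + b·p₂ ≈ (-0.430, -0.371, 0.823); φ = arcsin(p_z) ≈ 55.41°, λ = atan2(p_y, p_x) ≈ -139.18°.

≈ 55°N, 139°W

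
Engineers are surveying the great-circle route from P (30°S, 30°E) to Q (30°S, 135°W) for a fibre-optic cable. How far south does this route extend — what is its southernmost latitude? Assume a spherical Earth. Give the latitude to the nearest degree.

≈ 77°S

The great circle lies in the plane with unit normal n̂ = (p₁ × p₂)/|p₁ × p₂|.
Here n̂_z ≈ -0.221; the vertex latitude is φ_max = arccos|n̂_z| ≈ 77.3°.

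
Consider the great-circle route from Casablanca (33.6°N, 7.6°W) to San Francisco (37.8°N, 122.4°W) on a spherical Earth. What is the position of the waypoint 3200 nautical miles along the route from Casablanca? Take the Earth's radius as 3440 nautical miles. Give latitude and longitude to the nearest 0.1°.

Convert each endpoint to a unit vector on the sphere (x = cos φ cos λ, y = cos φ sin λ, z = sin φ).
The central angle between the endpoints is δ = arccos(p₁·p₂) ≈ 1.508 rad (86.4°). The total great-circle distance is δ·R ≈ 1.508 × 3440 ≈ 5186 nmi, so the target fraction is f = 3200/5186 ≈ 0.617.
Interpolate at f ≈ 0.617 with slerp weights a = sin((1−f)δ)/sin δ ≈ 0.547, b = sin(fδ)/sin δ ≈ 0.803.
p = a·p₁ + b·p₂ ≈ (0.111, -0.596, 0.795); φ = arcsin(p_z) ≈ 52.66°, λ = atan2(p_y, p_x) ≈ -79.41°.

≈ 52.7°N, 79.4°W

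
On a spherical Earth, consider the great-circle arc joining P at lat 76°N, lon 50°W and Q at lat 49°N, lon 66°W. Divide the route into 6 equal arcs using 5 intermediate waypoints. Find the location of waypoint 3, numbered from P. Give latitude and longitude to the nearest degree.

≈ lat 63°N, lon 62°W

Convert each endpoint to a unit vector on the sphere (x = cos φ cos λ, y = cos φ sin λ, z = sin φ).
The central angle between the endpoints is δ = arccos(p₁·p₂) ≈ 0.485 rad (27.8°).
Interpolate at f = 3/6 with slerp weights a = sin((1−f)δ)/sin δ ≈ 0.515, b = sin(fδ)/sin δ ≈ 0.515.
p = a·p₁ + b·p₂ ≈ (0.218, -0.404, 0.888); φ = arcsin(p_z) ≈ 62.68°, λ = atan2(p_y, p_x) ≈ -61.71°.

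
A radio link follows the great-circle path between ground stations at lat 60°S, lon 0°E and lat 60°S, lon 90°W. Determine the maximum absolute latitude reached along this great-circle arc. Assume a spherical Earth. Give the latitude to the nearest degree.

≈ 68°S

The great circle lies in the plane with unit normal n̂ = (p₁ × p₂)/|p₁ × p₂|.
Here n̂_z ≈ -0.378; the vertex latitude is φ_max = arccos|n̂_z| ≈ 67.8°.
Check via Clairaut: cos φ_max = |cos φ₁| · sin C = cos(60.0°)·sin(130.9°) ≈ 0.378, again giving ≈ 67.8°.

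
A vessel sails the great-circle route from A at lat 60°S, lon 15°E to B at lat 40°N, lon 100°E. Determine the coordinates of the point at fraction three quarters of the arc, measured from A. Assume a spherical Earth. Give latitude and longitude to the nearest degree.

Write both endpoints as unit vectors p₁, p₂ with components (cos φ cos λ, cos φ sin λ, sin φ).
The central angle between the endpoints is δ = arccos(p₁·p₂) ≈ 2.122 rad (121.6°).
Interpolate at f = 3/4 with slerp weights a = sin((1−f)δ)/sin δ ≈ 0.594, b = sin(fδ)/sin δ ≈ 1.173.
p = a·p₁ + b·p₂ ≈ (0.131, 0.962, 0.240); φ = arcsin(p_z) ≈ 13.89°, λ = atan2(p_y, p_x) ≈ 82.27°.

≈ lat 14°N, lon 82°E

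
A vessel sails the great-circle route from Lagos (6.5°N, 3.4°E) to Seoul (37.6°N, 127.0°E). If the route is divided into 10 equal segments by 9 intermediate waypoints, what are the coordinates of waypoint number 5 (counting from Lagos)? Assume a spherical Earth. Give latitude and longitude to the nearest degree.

Write both endpoints as unit vectors p₁, p₂ with components (cos φ cos λ, cos φ sin λ, sin φ).
The central angle between the endpoints is δ = arccos(p₁·p₂) ≈ 1.946 rad (111.5°).
Interpolate at f = 5/10 with slerp weights a = sin((1−f)δ)/sin δ ≈ 0.888, b = sin(fδ)/sin δ ≈ 0.888.
p = a·p₁ + b·p₂ ≈ (0.458, 0.615, 0.643); φ = arcsin(p_z) ≈ 39.99°, λ = atan2(p_y, p_x) ≈ 53.33°.

≈ 40°N, 53°E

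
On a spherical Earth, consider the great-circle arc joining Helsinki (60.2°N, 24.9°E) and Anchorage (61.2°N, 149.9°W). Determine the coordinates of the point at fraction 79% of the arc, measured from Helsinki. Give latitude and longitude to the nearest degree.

≈ 73°N, 148°W

From cos δ = sin φ₁ sin φ₂ + cos φ₁ cos φ₂ cos Δλ, the central angle is δ ≈ 1.022 rad (58.5°).
Interpolate at f = 0.79 with slerp weights a = sin((1−f)δ)/sin δ ≈ 0.250, b = sin(fδ)/sin δ ≈ 0.847.
p = a·p₁ + b·p₂ ≈ (-0.240, -0.152, 0.959); φ = arcsin(p_z) ≈ 73.46°, λ = atan2(p_y, p_x) ≈ -147.64°.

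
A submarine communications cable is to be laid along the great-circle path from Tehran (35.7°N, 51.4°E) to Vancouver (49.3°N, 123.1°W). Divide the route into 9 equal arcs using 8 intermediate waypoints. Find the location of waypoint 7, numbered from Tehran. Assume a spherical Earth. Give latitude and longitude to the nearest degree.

From cos δ = sin φ₁ sin φ₂ + cos φ₁ cos φ₂ cos Δλ, the central angle is δ ≈ 1.656 rad (94.9°).
Interpolate at f = 7/9 with slerp weights a = sin((1−f)δ)/sin δ ≈ 0.361, b = sin(fδ)/sin δ ≈ 0.964.
p = a·p₁ + b·p₂ ≈ (-0.160, -0.297, 0.941); φ = arcsin(p_z) ≈ 70.26°, λ = atan2(p_y, p_x) ≈ -118.33°.

≈ 70°N, 118°W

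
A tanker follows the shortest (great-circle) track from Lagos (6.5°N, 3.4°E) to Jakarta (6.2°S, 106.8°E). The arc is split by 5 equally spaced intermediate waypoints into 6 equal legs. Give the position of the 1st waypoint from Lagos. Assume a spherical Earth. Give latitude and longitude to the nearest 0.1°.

≈ (4.8°N, 20.7°E)

Write both endpoints as unit vectors p₁, p₂ with components (cos φ cos λ, cos φ sin λ, sin φ).
The central angle between the endpoints is δ = arccos(p₁·p₂) ≈ 1.814 rad (104.0°).
Interpolate at f = 1/6 with slerp weights a = sin((1−f)δ)/sin δ ≈ 1.029, b = sin(fδ)/sin δ ≈ 0.307.
p = a·p₁ + b·p₂ ≈ (0.932, 0.353, 0.083); φ = arcsin(p_z) ≈ 4.78°, λ = atan2(p_y, p_x) ≈ 20.73°.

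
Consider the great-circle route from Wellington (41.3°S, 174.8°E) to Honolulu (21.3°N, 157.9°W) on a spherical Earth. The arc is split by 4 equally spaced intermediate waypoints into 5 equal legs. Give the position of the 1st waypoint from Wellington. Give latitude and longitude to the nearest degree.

The haversine formula gives a central angle δ ≈ 1.179 rad (67.5°) between the endpoints.
Interpolate at f = 1/5 with slerp weights a = sin((1−f)δ)/sin δ ≈ 0.876, b = sin(fδ)/sin δ ≈ 0.253.
p = a·p₁ + b·p₂ ≈ (-0.873, -0.029, -0.486); φ = arcsin(p_z) ≈ -29.09°, λ = atan2(p_y, p_x) ≈ -178.10°.

≈ (29°S, 178°W)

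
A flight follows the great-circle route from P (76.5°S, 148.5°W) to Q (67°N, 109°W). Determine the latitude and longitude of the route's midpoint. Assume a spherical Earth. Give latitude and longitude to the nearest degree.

Write both endpoints as unit vectors p₁, p₂ with components (cos φ cos λ, cos φ sin λ, sin φ).
The central angle between the endpoints is δ = arccos(p₁·p₂) ≈ 2.540 rad (145.6°).
Interpolate at f = 1/2 with slerp weights a = sin((1−f)δ)/sin δ ≈ 1.689, b = sin(fδ)/sin δ ≈ 1.689.
p = a·p₁ + b·p₂ ≈ (-0.551, -0.830, -0.088); φ = arcsin(p_z) ≈ -5.02°, λ = atan2(p_y, p_x) ≈ -123.58°.

≈ (5°S, 124°W)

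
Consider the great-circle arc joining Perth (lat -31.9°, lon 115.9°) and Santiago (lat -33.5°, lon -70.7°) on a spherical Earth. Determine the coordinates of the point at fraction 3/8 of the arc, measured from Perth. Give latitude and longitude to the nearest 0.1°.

Convert each endpoint to a unit vector on the sphere (x = cos φ cos λ, y = cos φ sin λ, z = sin φ).
The central angle between the endpoints is δ = arccos(p₁·p₂) ≈ 1.995 rad (114.3°).
Interpolate at f = 3/8 with slerp weights a = sin((1−f)δ)/sin δ ≈ 1.040, b = sin(fδ)/sin δ ≈ 0.746.
p = a·p₁ + b·p₂ ≈ (-0.180, 0.207, -0.962); φ = arcsin(p_z) ≈ -74.08°, λ = atan2(p_y, p_x) ≈ 131.02°.

≈ lat -74.1°, lon 131.0°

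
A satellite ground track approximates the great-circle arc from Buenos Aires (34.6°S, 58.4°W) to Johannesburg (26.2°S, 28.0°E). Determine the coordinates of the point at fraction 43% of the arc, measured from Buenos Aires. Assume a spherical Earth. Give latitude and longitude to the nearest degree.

≈ (39°S, 19°W)

Convert each endpoint to a unit vector on the sphere (x = cos φ cos λ, y = cos φ sin λ, z = sin φ).
The central angle between the endpoints is δ = arccos(p₁·p₂) ≈ 1.269 rad (72.7°).
Interpolate at f = 0.43 with slerp weights a = sin((1−f)δ)/sin δ ≈ 0.693, b = sin(fδ)/sin δ ≈ 0.544.
p = a·p₁ + b·p₂ ≈ (0.730, -0.257, -0.634); φ = arcsin(p_z) ≈ -39.32°, λ = atan2(p_y, p_x) ≈ -19.41°.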